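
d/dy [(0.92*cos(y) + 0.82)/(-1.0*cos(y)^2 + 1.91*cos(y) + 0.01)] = (-0.92*cos(y)^2 - 1.64*cos(y) + 1.557)*sin(y)/(1.0*cos(y)^4 - 3.82*cos(y)^3 + 3.6281*cos(y)^2 + 0.0382*cos(y) + 0.0001)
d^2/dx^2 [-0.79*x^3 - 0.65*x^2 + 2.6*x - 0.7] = -4.74*x - 1.3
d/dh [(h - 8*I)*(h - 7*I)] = 2*h - 15*I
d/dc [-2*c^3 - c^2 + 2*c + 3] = -6*c^2 - 2*c + 2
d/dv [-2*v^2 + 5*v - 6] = 5 - 4*v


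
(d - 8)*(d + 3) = d^2 - 5*d - 24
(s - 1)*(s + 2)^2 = s^3 + 3*s^2 - 4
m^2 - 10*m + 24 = (m - 6)*(m - 4)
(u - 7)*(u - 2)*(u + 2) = u^3 - 7*u^2 - 4*u + 28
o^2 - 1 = (o - 1)*(o + 1)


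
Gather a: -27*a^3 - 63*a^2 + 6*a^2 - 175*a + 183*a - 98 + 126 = -27*a^3 - 57*a^2 + 8*a + 28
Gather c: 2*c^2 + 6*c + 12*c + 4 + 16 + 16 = 2*c^2 + 18*c + 36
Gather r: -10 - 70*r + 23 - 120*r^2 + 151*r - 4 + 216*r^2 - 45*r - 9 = 96*r^2 + 36*r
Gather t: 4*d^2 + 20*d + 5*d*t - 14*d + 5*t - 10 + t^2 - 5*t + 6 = 4*d^2 + 5*d*t + 6*d + t^2 - 4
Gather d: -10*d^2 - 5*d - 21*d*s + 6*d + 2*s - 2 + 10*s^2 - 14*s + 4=-10*d^2 + d*(1 - 21*s) + 10*s^2 - 12*s + 2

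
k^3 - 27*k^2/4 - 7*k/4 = k*(k - 7)*(k + 1/4)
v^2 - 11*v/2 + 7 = (v - 7/2)*(v - 2)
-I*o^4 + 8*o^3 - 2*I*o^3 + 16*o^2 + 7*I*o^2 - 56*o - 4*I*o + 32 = (o - 1)*(o + 4)*(o + 8*I)*(-I*o + I)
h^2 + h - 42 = (h - 6)*(h + 7)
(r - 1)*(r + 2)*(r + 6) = r^3 + 7*r^2 + 4*r - 12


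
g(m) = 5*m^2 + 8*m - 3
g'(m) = 10*m + 8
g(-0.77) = -6.20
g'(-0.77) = 0.30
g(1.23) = 14.40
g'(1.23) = 20.30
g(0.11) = -2.06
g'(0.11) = 9.10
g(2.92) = 62.99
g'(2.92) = 37.20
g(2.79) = 58.24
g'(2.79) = 35.90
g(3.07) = 68.68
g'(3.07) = 38.70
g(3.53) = 87.54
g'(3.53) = 43.30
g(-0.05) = -3.39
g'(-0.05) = 7.50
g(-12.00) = 621.00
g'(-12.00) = -112.00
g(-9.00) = 330.00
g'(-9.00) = -82.00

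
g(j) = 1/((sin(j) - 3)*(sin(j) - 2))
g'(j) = -cos(j)/((sin(j) - 3)*(sin(j) - 2)^2) - cos(j)/((sin(j) - 3)^2*(sin(j) - 2)) = (5 - 2*sin(j))*cos(j)/((sin(j) - 3)^2*(sin(j) - 2)^2)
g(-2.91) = 0.14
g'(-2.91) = -0.10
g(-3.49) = 0.23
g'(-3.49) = -0.21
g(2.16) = 0.39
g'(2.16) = -0.29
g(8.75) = 0.31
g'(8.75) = -0.27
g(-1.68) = 0.08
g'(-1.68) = -0.01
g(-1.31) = 0.09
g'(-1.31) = 0.01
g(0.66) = 0.30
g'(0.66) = 0.27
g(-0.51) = 0.12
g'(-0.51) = 0.07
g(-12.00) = 0.28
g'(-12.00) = 0.25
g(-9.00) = 0.12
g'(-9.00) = -0.08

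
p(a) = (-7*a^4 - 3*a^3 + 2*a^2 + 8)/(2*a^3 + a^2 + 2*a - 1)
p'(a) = (-6*a^2 - 2*a - 2)*(-7*a^4 - 3*a^3 + 2*a^2 + 8)/(2*a^3 + a^2 + 2*a - 1)^2 + (-28*a^3 - 9*a^2 + 4*a)/(2*a^3 + a^2 + 2*a - 1)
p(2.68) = -7.92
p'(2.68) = -3.86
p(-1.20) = -0.29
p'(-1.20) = -6.09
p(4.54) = -14.85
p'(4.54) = -3.64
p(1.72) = -4.02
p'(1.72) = -4.43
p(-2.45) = 6.42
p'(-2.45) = -4.62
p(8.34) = -28.47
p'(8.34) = -3.55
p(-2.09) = 4.69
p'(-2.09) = -5.00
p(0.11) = -10.48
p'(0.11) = -31.78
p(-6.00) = 20.40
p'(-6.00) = -3.66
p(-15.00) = 52.44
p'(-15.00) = -3.52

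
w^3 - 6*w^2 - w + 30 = (w - 5)*(w - 3)*(w + 2)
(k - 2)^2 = k^2 - 4*k + 4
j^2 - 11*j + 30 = (j - 6)*(j - 5)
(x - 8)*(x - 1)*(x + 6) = x^3 - 3*x^2 - 46*x + 48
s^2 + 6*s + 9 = (s + 3)^2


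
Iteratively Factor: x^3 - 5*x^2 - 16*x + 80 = (x - 4)*(x^2 - x - 20) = (x - 4)*(x + 4)*(x - 5)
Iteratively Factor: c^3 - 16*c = (c)*(c^2 - 16) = c*(c - 4)*(c + 4)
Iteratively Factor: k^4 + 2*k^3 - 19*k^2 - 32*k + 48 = (k + 3)*(k^3 - k^2 - 16*k + 16) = (k + 3)*(k + 4)*(k^2 - 5*k + 4) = (k - 4)*(k + 3)*(k + 4)*(k - 1)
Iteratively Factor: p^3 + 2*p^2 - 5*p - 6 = (p + 3)*(p^2 - p - 2) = (p - 2)*(p + 3)*(p + 1)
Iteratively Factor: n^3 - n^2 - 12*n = (n)*(n^2 - n - 12) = n*(n - 4)*(n + 3)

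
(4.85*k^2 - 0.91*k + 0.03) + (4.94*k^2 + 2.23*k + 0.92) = 9.79*k^2 + 1.32*k + 0.95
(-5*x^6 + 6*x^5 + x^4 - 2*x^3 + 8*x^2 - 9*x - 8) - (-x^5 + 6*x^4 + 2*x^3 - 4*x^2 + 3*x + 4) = -5*x^6 + 7*x^5 - 5*x^4 - 4*x^3 + 12*x^2 - 12*x - 12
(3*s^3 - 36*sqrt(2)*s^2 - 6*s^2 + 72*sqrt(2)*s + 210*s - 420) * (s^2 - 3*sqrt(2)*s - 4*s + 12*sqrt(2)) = 3*s^5 - 45*sqrt(2)*s^4 - 18*s^4 + 270*sqrt(2)*s^3 + 450*s^3 - 2556*s^2 - 990*sqrt(2)*s^2 + 3408*s + 3780*sqrt(2)*s - 5040*sqrt(2)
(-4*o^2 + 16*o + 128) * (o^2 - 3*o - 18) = -4*o^4 + 28*o^3 + 152*o^2 - 672*o - 2304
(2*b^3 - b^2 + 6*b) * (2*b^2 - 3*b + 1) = 4*b^5 - 8*b^4 + 17*b^3 - 19*b^2 + 6*b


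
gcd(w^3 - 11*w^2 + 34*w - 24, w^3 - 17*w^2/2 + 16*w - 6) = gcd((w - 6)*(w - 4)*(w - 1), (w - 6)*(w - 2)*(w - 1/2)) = w - 6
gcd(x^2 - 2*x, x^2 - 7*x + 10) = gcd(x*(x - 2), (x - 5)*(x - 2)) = x - 2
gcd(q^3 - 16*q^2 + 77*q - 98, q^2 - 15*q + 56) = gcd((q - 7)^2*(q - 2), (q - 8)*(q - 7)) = q - 7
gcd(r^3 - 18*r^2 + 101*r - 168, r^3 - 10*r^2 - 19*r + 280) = r^2 - 15*r + 56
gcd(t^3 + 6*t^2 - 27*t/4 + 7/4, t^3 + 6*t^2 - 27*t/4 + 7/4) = t^3 + 6*t^2 - 27*t/4 + 7/4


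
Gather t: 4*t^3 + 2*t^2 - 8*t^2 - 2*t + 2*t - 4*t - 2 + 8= 4*t^3 - 6*t^2 - 4*t + 6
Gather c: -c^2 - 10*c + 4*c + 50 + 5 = -c^2 - 6*c + 55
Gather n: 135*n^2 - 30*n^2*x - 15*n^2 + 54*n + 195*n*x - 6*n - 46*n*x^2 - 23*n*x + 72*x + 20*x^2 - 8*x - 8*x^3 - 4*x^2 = n^2*(120 - 30*x) + n*(-46*x^2 + 172*x + 48) - 8*x^3 + 16*x^2 + 64*x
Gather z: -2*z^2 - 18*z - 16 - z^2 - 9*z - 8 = -3*z^2 - 27*z - 24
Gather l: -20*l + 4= 4 - 20*l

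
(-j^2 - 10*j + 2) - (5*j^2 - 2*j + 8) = -6*j^2 - 8*j - 6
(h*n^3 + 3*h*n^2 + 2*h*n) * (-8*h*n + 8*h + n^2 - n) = -8*h^2*n^4 - 16*h^2*n^3 + 8*h^2*n^2 + 16*h^2*n + h*n^5 + 2*h*n^4 - h*n^3 - 2*h*n^2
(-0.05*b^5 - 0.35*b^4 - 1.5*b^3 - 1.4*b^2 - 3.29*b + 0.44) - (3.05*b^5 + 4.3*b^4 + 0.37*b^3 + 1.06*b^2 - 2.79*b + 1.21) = -3.1*b^5 - 4.65*b^4 - 1.87*b^3 - 2.46*b^2 - 0.5*b - 0.77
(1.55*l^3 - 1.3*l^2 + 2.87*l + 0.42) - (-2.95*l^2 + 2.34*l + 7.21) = 1.55*l^3 + 1.65*l^2 + 0.53*l - 6.79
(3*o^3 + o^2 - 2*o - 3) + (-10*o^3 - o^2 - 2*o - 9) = -7*o^3 - 4*o - 12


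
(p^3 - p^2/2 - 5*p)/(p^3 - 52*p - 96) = p*(2*p - 5)/(2*(p^2 - 2*p - 48))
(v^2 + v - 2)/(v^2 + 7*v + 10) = (v - 1)/(v + 5)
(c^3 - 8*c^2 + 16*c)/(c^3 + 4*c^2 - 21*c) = (c^2 - 8*c + 16)/(c^2 + 4*c - 21)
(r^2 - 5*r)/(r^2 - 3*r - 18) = r*(5 - r)/(-r^2 + 3*r + 18)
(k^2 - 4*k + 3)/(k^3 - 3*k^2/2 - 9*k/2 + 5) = 2*(k - 3)/(2*k^2 - k - 10)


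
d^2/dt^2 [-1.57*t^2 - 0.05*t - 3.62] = -3.14000000000000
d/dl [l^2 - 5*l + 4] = 2*l - 5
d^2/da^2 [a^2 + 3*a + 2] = 2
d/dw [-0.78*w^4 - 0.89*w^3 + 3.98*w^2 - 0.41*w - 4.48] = -3.12*w^3 - 2.67*w^2 + 7.96*w - 0.41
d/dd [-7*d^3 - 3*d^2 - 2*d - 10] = -21*d^2 - 6*d - 2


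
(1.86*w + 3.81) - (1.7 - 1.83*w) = 3.69*w + 2.11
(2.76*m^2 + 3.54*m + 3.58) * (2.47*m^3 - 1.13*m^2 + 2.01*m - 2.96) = 6.8172*m^5 + 5.625*m^4 + 10.39*m^3 - 5.0996*m^2 - 3.2826*m - 10.5968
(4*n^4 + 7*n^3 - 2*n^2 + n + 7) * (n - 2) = 4*n^5 - n^4 - 16*n^3 + 5*n^2 + 5*n - 14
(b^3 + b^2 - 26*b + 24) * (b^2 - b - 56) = b^5 - 83*b^3 - 6*b^2 + 1432*b - 1344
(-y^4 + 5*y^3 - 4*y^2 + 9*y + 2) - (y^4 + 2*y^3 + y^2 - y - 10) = -2*y^4 + 3*y^3 - 5*y^2 + 10*y + 12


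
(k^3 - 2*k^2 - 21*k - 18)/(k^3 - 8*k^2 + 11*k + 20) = (k^2 - 3*k - 18)/(k^2 - 9*k + 20)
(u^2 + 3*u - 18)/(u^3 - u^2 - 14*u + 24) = (u + 6)/(u^2 + 2*u - 8)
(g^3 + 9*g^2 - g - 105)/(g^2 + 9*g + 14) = (g^2 + 2*g - 15)/(g + 2)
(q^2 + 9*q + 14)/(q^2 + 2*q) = (q + 7)/q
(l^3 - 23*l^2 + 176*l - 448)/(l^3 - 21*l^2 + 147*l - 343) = (l^2 - 16*l + 64)/(l^2 - 14*l + 49)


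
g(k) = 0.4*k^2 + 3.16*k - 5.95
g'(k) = 0.8*k + 3.16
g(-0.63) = -7.78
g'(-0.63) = 2.66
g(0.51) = -4.23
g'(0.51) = 3.57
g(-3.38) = -12.06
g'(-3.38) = 0.46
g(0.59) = -3.95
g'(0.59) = 3.63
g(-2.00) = -10.67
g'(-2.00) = 1.56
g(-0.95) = -8.59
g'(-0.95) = 2.40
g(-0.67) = -7.89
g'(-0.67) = 2.62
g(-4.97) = -11.77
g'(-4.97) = -0.82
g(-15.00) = 36.65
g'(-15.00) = -8.84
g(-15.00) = 36.65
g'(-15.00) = -8.84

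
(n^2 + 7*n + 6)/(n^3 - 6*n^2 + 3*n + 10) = (n + 6)/(n^2 - 7*n + 10)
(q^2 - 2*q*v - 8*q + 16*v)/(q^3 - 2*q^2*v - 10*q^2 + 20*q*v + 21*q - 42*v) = (q - 8)/(q^2 - 10*q + 21)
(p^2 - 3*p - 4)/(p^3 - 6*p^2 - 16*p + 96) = (p + 1)/(p^2 - 2*p - 24)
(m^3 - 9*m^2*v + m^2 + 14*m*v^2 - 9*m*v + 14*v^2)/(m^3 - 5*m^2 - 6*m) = (m^2 - 9*m*v + 14*v^2)/(m*(m - 6))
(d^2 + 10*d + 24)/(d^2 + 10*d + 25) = (d^2 + 10*d + 24)/(d^2 + 10*d + 25)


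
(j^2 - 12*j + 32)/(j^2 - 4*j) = (j - 8)/j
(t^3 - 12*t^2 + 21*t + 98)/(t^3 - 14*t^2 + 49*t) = (t + 2)/t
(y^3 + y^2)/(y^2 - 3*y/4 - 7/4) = 4*y^2/(4*y - 7)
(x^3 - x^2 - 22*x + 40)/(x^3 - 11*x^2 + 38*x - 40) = (x + 5)/(x - 5)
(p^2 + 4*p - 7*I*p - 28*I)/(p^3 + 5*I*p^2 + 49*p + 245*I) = (p + 4)/(p^2 + 12*I*p - 35)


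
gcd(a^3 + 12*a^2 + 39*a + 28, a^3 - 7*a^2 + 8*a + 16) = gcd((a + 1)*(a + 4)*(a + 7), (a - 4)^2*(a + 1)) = a + 1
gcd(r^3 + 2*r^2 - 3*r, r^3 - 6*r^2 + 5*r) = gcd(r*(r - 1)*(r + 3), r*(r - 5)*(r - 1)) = r^2 - r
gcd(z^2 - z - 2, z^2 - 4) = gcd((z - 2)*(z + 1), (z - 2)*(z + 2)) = z - 2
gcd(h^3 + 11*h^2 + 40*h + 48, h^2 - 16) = h + 4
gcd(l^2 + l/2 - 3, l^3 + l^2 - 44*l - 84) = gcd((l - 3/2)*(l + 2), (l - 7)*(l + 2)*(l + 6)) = l + 2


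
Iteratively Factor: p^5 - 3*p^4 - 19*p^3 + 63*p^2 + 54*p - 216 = (p + 4)*(p^4 - 7*p^3 + 9*p^2 + 27*p - 54) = (p - 3)*(p + 4)*(p^3 - 4*p^2 - 3*p + 18) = (p - 3)*(p + 2)*(p + 4)*(p^2 - 6*p + 9) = (p - 3)^2*(p + 2)*(p + 4)*(p - 3)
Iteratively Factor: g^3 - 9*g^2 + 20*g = (g - 5)*(g^2 - 4*g) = g*(g - 5)*(g - 4)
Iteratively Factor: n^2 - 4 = (n + 2)*(n - 2)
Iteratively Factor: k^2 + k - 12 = (k + 4)*(k - 3)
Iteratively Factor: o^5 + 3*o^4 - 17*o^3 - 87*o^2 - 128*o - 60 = (o + 2)*(o^4 + o^3 - 19*o^2 - 49*o - 30) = (o + 2)^2*(o^3 - o^2 - 17*o - 15) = (o + 1)*(o + 2)^2*(o^2 - 2*o - 15) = (o + 1)*(o + 2)^2*(o + 3)*(o - 5)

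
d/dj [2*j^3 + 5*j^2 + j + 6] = 6*j^2 + 10*j + 1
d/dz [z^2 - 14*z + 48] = 2*z - 14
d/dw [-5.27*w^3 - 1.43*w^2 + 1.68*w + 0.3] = -15.81*w^2 - 2.86*w + 1.68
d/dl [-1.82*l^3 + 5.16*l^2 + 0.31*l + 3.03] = -5.46*l^2 + 10.32*l + 0.31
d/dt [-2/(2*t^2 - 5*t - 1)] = 2*(4*t - 5)/(-2*t^2 + 5*t + 1)^2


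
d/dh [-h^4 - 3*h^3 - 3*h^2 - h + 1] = -4*h^3 - 9*h^2 - 6*h - 1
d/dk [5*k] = 5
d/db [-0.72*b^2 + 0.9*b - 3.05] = 0.9 - 1.44*b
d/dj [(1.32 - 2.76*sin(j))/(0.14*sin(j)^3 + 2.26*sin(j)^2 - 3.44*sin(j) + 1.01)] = (0.7728*sin(j)^3 + 5.6832*sin(j)^2 - 5.9664*sin(j) + 1.7532)*cos(j)/(0.0196*sin(j)^6 + 0.6328*sin(j)^5 + 4.1444*sin(j)^4 - 15.266*sin(j)^3 + 16.3988*sin(j)^2 - 6.9488*sin(j) + 1.0201)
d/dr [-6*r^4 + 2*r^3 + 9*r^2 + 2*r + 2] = -24*r^3 + 6*r^2 + 18*r + 2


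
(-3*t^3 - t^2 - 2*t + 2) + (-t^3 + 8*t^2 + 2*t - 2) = -4*t^3 + 7*t^2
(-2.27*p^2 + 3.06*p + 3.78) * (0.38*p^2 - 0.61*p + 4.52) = -0.8626*p^4 + 2.5475*p^3 - 10.6906*p^2 + 11.5254*p + 17.0856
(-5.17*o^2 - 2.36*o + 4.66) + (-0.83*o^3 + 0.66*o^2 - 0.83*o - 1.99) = -0.83*o^3 - 4.51*o^2 - 3.19*o + 2.67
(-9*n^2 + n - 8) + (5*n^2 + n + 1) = -4*n^2 + 2*n - 7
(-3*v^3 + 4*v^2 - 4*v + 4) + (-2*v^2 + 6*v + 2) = -3*v^3 + 2*v^2 + 2*v + 6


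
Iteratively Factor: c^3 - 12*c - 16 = (c - 4)*(c^2 + 4*c + 4) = (c - 4)*(c + 2)*(c + 2)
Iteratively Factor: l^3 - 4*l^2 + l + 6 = (l + 1)*(l^2 - 5*l + 6) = (l - 2)*(l + 1)*(l - 3)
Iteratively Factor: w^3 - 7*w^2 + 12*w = (w - 3)*(w^2 - 4*w) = w*(w - 3)*(w - 4)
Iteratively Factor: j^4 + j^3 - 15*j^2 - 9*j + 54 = (j + 3)*(j^3 - 2*j^2 - 9*j + 18) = (j - 3)*(j + 3)*(j^2 + j - 6) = (j - 3)*(j + 3)^2*(j - 2)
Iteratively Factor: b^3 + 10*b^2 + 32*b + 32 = (b + 4)*(b^2 + 6*b + 8) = (b + 2)*(b + 4)*(b + 4)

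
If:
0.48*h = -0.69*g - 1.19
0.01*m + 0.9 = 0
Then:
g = -0.695652173913043*h - 1.72463768115942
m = -90.00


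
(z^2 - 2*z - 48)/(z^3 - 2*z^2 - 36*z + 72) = (z - 8)/(z^2 - 8*z + 12)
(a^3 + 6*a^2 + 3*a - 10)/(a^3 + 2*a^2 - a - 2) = (a + 5)/(a + 1)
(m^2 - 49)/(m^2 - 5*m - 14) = (m + 7)/(m + 2)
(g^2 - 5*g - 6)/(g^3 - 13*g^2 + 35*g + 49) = (g - 6)/(g^2 - 14*g + 49)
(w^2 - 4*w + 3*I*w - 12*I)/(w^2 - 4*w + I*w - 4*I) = (w + 3*I)/(w + I)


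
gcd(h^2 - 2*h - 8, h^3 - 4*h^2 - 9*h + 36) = h - 4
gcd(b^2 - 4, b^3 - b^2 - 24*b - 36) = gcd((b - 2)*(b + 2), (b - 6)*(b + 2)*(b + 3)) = b + 2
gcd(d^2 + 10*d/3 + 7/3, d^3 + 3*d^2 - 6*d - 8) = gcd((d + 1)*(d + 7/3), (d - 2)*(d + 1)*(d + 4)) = d + 1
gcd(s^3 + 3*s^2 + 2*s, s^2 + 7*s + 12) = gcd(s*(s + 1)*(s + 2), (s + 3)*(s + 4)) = 1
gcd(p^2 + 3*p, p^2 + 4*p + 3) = p + 3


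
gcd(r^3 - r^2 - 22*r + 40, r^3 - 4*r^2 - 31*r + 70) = r^2 + 3*r - 10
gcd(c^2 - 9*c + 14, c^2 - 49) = c - 7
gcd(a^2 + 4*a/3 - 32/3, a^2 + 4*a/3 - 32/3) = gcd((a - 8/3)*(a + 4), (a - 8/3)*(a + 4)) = a^2 + 4*a/3 - 32/3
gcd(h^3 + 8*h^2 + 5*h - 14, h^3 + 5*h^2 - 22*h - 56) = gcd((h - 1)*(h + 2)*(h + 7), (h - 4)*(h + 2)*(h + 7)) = h^2 + 9*h + 14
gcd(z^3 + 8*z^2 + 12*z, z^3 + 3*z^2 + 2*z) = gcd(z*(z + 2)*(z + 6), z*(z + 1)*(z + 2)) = z^2 + 2*z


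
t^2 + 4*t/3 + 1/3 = (t + 1/3)*(t + 1)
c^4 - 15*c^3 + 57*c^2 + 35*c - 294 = (c - 7)^2*(c - 3)*(c + 2)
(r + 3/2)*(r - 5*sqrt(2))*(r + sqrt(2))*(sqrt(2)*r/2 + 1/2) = sqrt(2)*r^4/2 - 7*r^3/2 + 3*sqrt(2)*r^3/4 - 7*sqrt(2)*r^2 - 21*r^2/4 - 21*sqrt(2)*r/2 - 5*r - 15/2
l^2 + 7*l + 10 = (l + 2)*(l + 5)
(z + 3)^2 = z^2 + 6*z + 9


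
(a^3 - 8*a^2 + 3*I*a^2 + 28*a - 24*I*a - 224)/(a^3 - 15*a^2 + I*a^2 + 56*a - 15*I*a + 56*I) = (a^2 + 3*I*a + 28)/(a^2 + a*(-7 + I) - 7*I)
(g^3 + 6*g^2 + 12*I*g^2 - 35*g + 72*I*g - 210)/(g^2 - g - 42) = (g^2 + 12*I*g - 35)/(g - 7)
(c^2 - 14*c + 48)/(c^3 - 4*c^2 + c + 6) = (c^2 - 14*c + 48)/(c^3 - 4*c^2 + c + 6)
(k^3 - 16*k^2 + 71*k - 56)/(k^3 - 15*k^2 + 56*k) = (k - 1)/k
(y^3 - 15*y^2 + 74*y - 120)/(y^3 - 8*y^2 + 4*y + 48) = (y - 5)/(y + 2)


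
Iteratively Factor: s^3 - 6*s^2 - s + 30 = (s + 2)*(s^2 - 8*s + 15) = (s - 3)*(s + 2)*(s - 5)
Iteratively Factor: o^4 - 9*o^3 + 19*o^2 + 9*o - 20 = (o - 5)*(o^3 - 4*o^2 - o + 4) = (o - 5)*(o + 1)*(o^2 - 5*o + 4) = (o - 5)*(o - 4)*(o + 1)*(o - 1)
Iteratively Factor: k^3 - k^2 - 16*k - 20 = (k - 5)*(k^2 + 4*k + 4) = (k - 5)*(k + 2)*(k + 2)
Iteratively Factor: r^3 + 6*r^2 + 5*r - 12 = (r + 3)*(r^2 + 3*r - 4) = (r - 1)*(r + 3)*(r + 4)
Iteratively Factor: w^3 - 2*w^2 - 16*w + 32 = (w - 2)*(w^2 - 16) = (w - 4)*(w - 2)*(w + 4)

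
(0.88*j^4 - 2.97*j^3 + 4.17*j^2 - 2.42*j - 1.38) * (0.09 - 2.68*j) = -2.3584*j^5 + 8.0388*j^4 - 11.4429*j^3 + 6.8609*j^2 + 3.4806*j - 0.1242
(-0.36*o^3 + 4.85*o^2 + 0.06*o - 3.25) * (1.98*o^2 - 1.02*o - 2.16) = -0.7128*o^5 + 9.9702*o^4 - 4.0506*o^3 - 16.9722*o^2 + 3.1854*o + 7.02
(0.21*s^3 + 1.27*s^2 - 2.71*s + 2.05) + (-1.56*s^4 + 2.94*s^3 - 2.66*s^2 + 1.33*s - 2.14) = -1.56*s^4 + 3.15*s^3 - 1.39*s^2 - 1.38*s - 0.0900000000000003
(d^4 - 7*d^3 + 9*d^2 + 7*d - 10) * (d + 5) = d^5 - 2*d^4 - 26*d^3 + 52*d^2 + 25*d - 50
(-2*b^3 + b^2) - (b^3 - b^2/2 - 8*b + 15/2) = -3*b^3 + 3*b^2/2 + 8*b - 15/2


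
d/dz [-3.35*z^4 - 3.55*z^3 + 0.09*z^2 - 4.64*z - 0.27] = -13.4*z^3 - 10.65*z^2 + 0.18*z - 4.64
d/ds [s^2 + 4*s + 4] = 2*s + 4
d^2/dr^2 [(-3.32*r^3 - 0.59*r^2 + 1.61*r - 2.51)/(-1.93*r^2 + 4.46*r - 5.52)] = (1.4210854715202e-14*r^5 + 5.6843418860808e-14*r^4 + 59.5033460000001*r^3 - 472.031214*r^2 + 580.250676*r + 3.05600800000002)/(7.189057*r^6 - 49.839162*r^5 + 176.856708*r^4 - 373.806872*r^3 + 505.828512*r^2 - 407.693952*r + 168.196608)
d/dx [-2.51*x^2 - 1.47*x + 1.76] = -5.02*x - 1.47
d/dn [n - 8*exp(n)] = 1 - 8*exp(n)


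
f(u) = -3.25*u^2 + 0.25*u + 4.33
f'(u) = 0.25 - 6.5*u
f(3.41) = -32.61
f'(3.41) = -21.92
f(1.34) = -1.17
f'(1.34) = -8.46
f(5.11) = -79.26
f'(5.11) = -32.96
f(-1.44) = -2.77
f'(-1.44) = 9.61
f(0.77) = 2.60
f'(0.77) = -4.76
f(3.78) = -41.16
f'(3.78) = -24.32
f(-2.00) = -9.17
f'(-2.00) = 13.25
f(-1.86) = -7.38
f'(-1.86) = 12.34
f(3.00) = -24.17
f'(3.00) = -19.25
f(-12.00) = -466.67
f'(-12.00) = 78.25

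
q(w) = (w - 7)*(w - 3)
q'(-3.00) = -16.00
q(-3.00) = 60.00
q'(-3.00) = -16.00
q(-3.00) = 60.00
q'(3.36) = -3.28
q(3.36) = -1.31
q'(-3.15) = -16.30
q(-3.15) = 62.42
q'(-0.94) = -11.88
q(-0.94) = 31.28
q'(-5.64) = -21.28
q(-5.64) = 109.21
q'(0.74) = -8.52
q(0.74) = 14.15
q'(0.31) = -9.38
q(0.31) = 18.00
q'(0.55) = -8.90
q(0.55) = 15.80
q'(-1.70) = -13.40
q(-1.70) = 40.89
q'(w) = 2*w - 10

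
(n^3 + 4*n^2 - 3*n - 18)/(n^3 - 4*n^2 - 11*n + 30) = (n + 3)/(n - 5)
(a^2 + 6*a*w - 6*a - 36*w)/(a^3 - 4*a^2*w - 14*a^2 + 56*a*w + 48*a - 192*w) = (-a - 6*w)/(-a^2 + 4*a*w + 8*a - 32*w)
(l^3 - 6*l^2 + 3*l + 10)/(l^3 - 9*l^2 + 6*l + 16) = (l - 5)/(l - 8)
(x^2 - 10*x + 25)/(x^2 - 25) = (x - 5)/(x + 5)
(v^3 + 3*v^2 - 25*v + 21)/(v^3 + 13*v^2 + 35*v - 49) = (v - 3)/(v + 7)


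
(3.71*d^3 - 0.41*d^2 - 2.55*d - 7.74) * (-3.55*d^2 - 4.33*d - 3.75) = -13.1705*d^5 - 14.6088*d^4 - 3.0847*d^3 + 40.056*d^2 + 43.0767*d + 29.025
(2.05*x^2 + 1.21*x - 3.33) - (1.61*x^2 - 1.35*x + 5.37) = 0.44*x^2 + 2.56*x - 8.7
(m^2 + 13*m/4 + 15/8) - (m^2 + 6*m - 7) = 71/8 - 11*m/4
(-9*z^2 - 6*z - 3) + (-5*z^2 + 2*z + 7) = -14*z^2 - 4*z + 4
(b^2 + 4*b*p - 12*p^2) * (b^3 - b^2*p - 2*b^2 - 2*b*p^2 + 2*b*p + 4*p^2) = b^5 + 3*b^4*p - 2*b^4 - 18*b^3*p^2 - 6*b^3*p + 4*b^2*p^3 + 36*b^2*p^2 + 24*b*p^4 - 8*b*p^3 - 48*p^4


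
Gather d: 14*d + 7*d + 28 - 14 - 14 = 21*d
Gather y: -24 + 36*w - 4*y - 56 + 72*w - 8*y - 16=108*w - 12*y - 96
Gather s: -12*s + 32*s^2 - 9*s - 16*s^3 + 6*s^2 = -16*s^3 + 38*s^2 - 21*s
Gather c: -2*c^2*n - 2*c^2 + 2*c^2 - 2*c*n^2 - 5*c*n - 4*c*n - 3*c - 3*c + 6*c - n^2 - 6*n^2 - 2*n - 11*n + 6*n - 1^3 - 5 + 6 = -2*c^2*n + c*(-2*n^2 - 9*n) - 7*n^2 - 7*n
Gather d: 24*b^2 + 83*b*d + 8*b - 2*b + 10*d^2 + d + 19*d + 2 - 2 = 24*b^2 + 6*b + 10*d^2 + d*(83*b + 20)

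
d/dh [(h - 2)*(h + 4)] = 2*h + 2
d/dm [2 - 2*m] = -2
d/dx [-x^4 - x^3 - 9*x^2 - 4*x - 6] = -4*x^3 - 3*x^2 - 18*x - 4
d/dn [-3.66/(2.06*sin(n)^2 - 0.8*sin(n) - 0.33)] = (15.0792*sin(n) - 2.928)*cos(n)/(-2.06*sin(n)^2 + 0.8*sin(n) + 0.33)^2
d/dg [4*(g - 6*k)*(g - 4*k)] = 8*g - 40*k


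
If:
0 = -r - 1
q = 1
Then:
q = 1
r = -1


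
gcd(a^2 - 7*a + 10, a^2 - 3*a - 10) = a - 5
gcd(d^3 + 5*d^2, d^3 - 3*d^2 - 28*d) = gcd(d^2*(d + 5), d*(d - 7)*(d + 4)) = d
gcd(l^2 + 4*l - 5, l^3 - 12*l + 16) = 1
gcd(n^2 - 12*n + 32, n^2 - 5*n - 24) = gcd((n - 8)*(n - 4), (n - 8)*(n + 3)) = n - 8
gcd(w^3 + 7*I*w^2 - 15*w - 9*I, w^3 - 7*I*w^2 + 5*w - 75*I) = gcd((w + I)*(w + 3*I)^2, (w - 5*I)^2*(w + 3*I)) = w + 3*I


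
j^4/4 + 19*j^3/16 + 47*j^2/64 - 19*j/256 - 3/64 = (j/4 + 1)*(j - 1/4)*(j + 1/4)*(j + 3/4)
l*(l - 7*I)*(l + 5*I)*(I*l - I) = I*l^4 + 2*l^3 - I*l^3 - 2*l^2 + 35*I*l^2 - 35*I*l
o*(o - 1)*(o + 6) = o^3 + 5*o^2 - 6*o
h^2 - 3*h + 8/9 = (h - 8/3)*(h - 1/3)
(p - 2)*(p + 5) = p^2 + 3*p - 10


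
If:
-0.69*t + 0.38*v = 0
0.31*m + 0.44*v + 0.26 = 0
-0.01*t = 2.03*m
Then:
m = 0.00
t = -0.33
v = -0.59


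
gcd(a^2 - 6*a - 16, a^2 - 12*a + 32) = a - 8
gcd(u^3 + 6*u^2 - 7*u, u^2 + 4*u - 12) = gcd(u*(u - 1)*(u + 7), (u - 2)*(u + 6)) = 1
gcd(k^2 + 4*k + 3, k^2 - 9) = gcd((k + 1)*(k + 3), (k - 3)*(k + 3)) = k + 3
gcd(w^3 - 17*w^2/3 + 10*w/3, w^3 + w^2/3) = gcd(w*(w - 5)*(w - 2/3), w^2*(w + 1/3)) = w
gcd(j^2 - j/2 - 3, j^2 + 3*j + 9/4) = j + 3/2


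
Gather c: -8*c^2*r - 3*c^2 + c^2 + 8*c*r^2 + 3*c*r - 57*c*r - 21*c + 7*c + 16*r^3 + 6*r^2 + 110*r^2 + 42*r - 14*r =c^2*(-8*r - 2) + c*(8*r^2 - 54*r - 14) + 16*r^3 + 116*r^2 + 28*r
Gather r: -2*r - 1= -2*r - 1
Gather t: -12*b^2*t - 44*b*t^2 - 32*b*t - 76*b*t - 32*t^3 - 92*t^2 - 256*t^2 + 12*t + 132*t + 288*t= -32*t^3 + t^2*(-44*b - 348) + t*(-12*b^2 - 108*b + 432)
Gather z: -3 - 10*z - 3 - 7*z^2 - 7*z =-7*z^2 - 17*z - 6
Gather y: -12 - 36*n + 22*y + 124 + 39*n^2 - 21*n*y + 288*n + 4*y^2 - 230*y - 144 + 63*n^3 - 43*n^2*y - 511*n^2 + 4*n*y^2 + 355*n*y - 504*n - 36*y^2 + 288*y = 63*n^3 - 472*n^2 - 252*n + y^2*(4*n - 32) + y*(-43*n^2 + 334*n + 80) - 32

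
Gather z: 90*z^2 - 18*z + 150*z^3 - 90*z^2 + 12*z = 150*z^3 - 6*z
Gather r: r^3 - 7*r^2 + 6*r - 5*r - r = r^3 - 7*r^2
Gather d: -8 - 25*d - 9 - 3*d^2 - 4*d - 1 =-3*d^2 - 29*d - 18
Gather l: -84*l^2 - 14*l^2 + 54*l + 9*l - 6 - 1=-98*l^2 + 63*l - 7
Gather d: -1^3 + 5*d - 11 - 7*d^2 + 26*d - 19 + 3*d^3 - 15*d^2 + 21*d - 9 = 3*d^3 - 22*d^2 + 52*d - 40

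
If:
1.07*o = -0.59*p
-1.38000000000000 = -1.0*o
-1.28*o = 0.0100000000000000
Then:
No Solution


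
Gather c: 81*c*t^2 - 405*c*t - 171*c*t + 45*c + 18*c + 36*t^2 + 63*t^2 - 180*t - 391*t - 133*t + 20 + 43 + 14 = c*(81*t^2 - 576*t + 63) + 99*t^2 - 704*t + 77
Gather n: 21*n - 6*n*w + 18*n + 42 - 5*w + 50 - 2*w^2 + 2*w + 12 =n*(39 - 6*w) - 2*w^2 - 3*w + 104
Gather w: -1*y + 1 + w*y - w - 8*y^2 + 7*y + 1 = w*(y - 1) - 8*y^2 + 6*y + 2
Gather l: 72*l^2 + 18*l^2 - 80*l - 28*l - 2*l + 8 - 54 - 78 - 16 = 90*l^2 - 110*l - 140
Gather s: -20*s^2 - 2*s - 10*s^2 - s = -30*s^2 - 3*s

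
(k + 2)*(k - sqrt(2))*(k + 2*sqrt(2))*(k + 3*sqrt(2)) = k^4 + 2*k^3 + 4*sqrt(2)*k^3 + 2*k^2 + 8*sqrt(2)*k^2 - 12*sqrt(2)*k + 4*k - 24*sqrt(2)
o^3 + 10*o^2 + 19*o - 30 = (o - 1)*(o + 5)*(o + 6)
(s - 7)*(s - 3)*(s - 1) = s^3 - 11*s^2 + 31*s - 21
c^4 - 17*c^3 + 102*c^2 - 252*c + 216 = (c - 6)^2*(c - 3)*(c - 2)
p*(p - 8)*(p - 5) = p^3 - 13*p^2 + 40*p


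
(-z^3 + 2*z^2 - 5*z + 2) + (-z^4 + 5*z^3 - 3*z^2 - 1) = -z^4 + 4*z^3 - z^2 - 5*z + 1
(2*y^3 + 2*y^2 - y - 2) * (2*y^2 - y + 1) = 4*y^5 + 2*y^4 - 2*y^3 - y^2 + y - 2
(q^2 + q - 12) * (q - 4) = q^3 - 3*q^2 - 16*q + 48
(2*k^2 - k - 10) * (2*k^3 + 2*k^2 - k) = 4*k^5 + 2*k^4 - 24*k^3 - 19*k^2 + 10*k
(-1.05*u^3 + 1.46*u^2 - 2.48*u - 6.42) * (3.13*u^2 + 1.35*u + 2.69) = -3.2865*u^5 + 3.1523*u^4 - 8.6159*u^3 - 19.5152*u^2 - 15.3382*u - 17.2698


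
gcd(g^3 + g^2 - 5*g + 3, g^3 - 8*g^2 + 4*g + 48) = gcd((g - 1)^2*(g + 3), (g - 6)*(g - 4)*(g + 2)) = 1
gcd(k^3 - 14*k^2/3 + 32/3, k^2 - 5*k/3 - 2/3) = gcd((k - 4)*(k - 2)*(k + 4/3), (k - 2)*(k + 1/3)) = k - 2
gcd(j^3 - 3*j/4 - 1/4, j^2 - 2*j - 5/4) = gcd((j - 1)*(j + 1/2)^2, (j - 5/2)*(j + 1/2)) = j + 1/2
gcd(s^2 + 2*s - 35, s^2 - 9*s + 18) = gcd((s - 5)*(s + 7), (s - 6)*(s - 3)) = 1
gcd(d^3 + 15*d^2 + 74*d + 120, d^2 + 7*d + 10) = d + 5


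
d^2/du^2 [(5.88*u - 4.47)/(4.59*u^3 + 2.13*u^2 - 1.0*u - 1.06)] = (743.282568*u^5 - 785.170908*u^4 - 591.89724*u^3 + 344.726766*u^2 + 6.29175599999999*u - 41.590332)/(96.702579*u^9 + 134.625159*u^8 - 0.731186999999998*u^7 - 115.993161*u^6 - 62.020512*u^5 + 21.155058*u^4 + 28.018772*u^3 + 3.999804*u^2 - 3.3708*u - 1.191016)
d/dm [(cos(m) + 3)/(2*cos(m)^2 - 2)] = (cos(m)^2 + 6*cos(m) + 1)/(2*sin(m)^3)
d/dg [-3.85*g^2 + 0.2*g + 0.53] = 0.2 - 7.7*g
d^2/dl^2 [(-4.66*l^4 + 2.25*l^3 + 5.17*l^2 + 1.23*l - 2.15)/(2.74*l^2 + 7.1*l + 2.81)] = (-69.970832*l^6 - 543.93384*l^5 - 1624.738824*l^4 - 1478.034524*l^3 - 507.89484*l^2 - 201.180822*l - 151.089366)/(20.570824*l^6 + 159.91188*l^5 + 477.659268*l^4 + 685.90544*l^3 + 489.862242*l^2 + 168.18693*l + 22.188041)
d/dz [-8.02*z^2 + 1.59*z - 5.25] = 1.59 - 16.04*z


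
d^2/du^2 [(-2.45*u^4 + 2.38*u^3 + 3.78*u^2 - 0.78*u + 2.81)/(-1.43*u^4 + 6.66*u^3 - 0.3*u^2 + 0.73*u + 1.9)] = (2.8421709430404e-14*u^10 + 36.9328959999998*u^9 - 52.6846320000004*u^8 + 271.956827999999*u^7 - 500.407548*u^6 + 690.095328*u^5 - 1297.202586*u^4 + 853.619344*u^3 - 220.145988*u^2 + 168.15558*u - 35.653618)/(2.924207*u^12 - 40.857102*u^11 + 192.125934*u^10 - 317.029467*u^9 + 70.364454*u^8 + 7.75533599999998*u^7 - 246.653139*u^6 + 23.833218*u^5 - 39.97101*u^4 - 70.020217*u^3 + 0.211470000000001*u^2 - 7.9059*u - 6.859)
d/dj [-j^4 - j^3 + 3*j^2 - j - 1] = -4*j^3 - 3*j^2 + 6*j - 1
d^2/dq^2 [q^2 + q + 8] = 2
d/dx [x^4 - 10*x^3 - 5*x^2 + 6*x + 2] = 4*x^3 - 30*x^2 - 10*x + 6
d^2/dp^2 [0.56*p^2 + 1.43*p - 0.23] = 1.12000000000000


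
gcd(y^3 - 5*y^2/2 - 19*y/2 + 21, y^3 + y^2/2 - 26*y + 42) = y^2 - 11*y/2 + 7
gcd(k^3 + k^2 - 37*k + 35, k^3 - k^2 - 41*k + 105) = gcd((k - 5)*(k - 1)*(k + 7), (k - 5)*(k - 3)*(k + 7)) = k^2 + 2*k - 35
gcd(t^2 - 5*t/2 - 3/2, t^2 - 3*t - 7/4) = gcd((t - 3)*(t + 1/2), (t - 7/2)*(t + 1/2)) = t + 1/2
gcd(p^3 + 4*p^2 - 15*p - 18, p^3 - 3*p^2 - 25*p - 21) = p + 1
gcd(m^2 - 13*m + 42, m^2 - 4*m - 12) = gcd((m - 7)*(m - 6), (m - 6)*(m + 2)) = m - 6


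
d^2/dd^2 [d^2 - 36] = 2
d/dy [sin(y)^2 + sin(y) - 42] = sin(2*y) + cos(y)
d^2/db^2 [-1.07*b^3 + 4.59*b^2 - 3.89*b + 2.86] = 9.18 - 6.42*b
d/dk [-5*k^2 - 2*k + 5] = -10*k - 2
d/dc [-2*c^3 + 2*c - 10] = 2 - 6*c^2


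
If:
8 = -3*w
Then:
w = -8/3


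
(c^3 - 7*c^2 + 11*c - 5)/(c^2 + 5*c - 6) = (c^2 - 6*c + 5)/(c + 6)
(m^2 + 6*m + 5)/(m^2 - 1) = (m + 5)/(m - 1)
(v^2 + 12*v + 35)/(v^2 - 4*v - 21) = (v^2 + 12*v + 35)/(v^2 - 4*v - 21)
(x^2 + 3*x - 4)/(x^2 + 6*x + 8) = (x - 1)/(x + 2)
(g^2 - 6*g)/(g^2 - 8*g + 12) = g/(g - 2)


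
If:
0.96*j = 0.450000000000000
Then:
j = 0.47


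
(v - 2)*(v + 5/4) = v^2 - 3*v/4 - 5/2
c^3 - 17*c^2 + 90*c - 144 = (c - 8)*(c - 6)*(c - 3)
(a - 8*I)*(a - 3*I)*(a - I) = a^3 - 12*I*a^2 - 35*a + 24*I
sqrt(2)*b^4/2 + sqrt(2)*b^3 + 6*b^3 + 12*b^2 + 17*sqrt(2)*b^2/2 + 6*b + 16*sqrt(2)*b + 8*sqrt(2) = (b/2 + 1/2)*(b + 2*sqrt(2))*(b + 4*sqrt(2))*(sqrt(2)*b + sqrt(2))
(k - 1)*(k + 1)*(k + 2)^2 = k^4 + 4*k^3 + 3*k^2 - 4*k - 4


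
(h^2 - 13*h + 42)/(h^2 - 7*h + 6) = (h - 7)/(h - 1)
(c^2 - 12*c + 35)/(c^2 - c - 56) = (-c^2 + 12*c - 35)/(-c^2 + c + 56)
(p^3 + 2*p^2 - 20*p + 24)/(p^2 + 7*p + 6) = (p^2 - 4*p + 4)/(p + 1)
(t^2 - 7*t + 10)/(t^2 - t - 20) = (t - 2)/(t + 4)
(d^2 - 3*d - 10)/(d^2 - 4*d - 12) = (d - 5)/(d - 6)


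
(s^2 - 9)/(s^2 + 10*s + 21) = (s - 3)/(s + 7)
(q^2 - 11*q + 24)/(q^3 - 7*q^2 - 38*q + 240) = (q - 3)/(q^2 + q - 30)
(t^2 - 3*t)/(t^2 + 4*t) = (t - 3)/(t + 4)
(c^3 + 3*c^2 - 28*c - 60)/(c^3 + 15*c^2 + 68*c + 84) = (c - 5)/(c + 7)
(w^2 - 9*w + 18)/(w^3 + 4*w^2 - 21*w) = (w - 6)/(w*(w + 7))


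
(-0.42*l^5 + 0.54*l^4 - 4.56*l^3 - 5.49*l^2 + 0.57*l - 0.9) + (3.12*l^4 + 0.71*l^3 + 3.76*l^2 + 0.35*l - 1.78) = -0.42*l^5 + 3.66*l^4 - 3.85*l^3 - 1.73*l^2 + 0.92*l - 2.68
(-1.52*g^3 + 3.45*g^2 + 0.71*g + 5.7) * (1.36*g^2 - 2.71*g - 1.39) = -2.0672*g^5 + 8.8112*g^4 - 6.2711*g^3 + 1.0324*g^2 - 16.4339*g - 7.923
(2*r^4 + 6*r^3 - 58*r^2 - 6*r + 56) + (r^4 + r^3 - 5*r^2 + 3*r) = 3*r^4 + 7*r^3 - 63*r^2 - 3*r + 56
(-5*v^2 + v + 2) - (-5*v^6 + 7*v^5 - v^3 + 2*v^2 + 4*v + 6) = 5*v^6 - 7*v^5 + v^3 - 7*v^2 - 3*v - 4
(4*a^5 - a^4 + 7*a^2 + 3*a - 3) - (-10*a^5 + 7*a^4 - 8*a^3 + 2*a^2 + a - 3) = 14*a^5 - 8*a^4 + 8*a^3 + 5*a^2 + 2*a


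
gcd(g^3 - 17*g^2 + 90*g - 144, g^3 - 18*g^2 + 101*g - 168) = g^2 - 11*g + 24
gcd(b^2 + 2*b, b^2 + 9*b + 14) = b + 2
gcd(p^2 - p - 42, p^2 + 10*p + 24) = p + 6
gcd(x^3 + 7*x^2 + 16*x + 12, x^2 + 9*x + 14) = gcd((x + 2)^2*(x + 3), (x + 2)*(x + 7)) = x + 2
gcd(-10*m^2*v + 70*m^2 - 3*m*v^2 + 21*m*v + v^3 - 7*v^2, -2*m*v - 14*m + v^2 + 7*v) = 1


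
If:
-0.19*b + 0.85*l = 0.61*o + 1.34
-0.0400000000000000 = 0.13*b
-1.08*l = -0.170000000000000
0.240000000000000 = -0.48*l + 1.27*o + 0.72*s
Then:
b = -0.31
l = 0.16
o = -1.88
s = 3.76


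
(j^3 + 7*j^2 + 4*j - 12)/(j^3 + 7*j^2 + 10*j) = (j^2 + 5*j - 6)/(j*(j + 5))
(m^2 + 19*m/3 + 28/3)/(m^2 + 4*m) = (m + 7/3)/m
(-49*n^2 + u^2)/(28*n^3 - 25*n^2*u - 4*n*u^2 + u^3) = (7*n + u)/(-4*n^2 + 3*n*u + u^2)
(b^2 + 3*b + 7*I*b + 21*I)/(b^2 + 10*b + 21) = (b + 7*I)/(b + 7)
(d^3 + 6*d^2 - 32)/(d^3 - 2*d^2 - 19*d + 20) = (d^2 + 2*d - 8)/(d^2 - 6*d + 5)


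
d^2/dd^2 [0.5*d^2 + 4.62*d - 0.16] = 1.00000000000000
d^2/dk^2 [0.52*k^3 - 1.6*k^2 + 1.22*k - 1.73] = 3.12*k - 3.2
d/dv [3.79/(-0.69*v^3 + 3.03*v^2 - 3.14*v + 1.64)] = (7.8453*v^2 - 22.9674*v + 11.9006)/(0.69*v^3 - 3.03*v^2 + 3.14*v - 1.64)^2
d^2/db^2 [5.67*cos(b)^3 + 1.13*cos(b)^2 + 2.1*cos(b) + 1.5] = -6.3525*cos(b) - 2.26*cos(2*b) - 12.7575*cos(3*b)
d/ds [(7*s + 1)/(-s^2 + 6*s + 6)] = (7*s^2 + 2*s + 36)/(s^4 - 12*s^3 + 24*s^2 + 72*s + 36)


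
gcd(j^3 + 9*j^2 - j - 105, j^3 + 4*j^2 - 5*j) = j + 5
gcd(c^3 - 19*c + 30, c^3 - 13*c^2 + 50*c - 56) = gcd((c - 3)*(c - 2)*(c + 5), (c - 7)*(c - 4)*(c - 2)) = c - 2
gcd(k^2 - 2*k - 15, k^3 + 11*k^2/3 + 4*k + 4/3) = 1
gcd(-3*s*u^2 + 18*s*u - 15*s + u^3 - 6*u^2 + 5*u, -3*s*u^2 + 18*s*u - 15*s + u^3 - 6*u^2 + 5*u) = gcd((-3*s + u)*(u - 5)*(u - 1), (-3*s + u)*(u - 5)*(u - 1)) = 3*s*u^2 - 18*s*u + 15*s - u^3 + 6*u^2 - 5*u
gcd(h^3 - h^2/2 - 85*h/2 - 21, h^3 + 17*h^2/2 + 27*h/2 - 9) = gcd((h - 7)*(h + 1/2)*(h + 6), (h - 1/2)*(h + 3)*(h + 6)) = h + 6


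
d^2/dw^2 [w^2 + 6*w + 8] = 2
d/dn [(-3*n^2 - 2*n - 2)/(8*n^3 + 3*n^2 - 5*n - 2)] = (24*n^4 + 32*n^3 + 69*n^2 + 24*n - 6)/(64*n^6 + 48*n^5 - 71*n^4 - 62*n^3 + 13*n^2 + 20*n + 4)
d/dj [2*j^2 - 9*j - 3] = 4*j - 9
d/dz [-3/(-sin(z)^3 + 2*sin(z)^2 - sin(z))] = 3*(-3/tan(z) + cos(z)/sin(z)^2)/(sin(z) - 1)^3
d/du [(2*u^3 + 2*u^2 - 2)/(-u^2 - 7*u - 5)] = 2*(-u^4 - 14*u^3 - 22*u^2 - 12*u - 7)/(u^4 + 14*u^3 + 59*u^2 + 70*u + 25)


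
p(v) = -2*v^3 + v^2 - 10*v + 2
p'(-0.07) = -10.17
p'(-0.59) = -13.27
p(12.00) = -3430.00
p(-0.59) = 8.66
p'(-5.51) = -203.18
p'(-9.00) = -514.00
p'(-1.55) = -27.52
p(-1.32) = 21.54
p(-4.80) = 294.22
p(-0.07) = 2.71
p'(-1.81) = -33.28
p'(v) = -6*v^2 + 2*v - 10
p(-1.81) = 35.24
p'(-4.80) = -157.84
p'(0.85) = -12.64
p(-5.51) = 422.03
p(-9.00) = 1631.00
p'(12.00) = -850.00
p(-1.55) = 27.35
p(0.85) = -7.01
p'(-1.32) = -23.09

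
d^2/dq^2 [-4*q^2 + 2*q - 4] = -8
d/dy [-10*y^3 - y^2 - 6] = 2*y*(-15*y - 1)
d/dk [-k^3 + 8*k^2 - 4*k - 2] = -3*k^2 + 16*k - 4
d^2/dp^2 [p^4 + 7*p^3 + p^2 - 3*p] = 12*p^2 + 42*p + 2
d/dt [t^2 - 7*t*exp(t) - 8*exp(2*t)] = -7*t*exp(t) + 2*t - 16*exp(2*t) - 7*exp(t)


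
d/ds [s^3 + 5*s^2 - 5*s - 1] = 3*s^2 + 10*s - 5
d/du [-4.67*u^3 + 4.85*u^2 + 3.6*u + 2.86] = -14.01*u^2 + 9.7*u + 3.6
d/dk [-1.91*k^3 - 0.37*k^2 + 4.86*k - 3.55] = -5.73*k^2 - 0.74*k + 4.86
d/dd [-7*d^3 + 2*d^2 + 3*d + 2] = -21*d^2 + 4*d + 3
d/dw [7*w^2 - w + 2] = 14*w - 1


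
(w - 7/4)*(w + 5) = w^2 + 13*w/4 - 35/4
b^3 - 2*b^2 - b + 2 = (b - 2)*(b - 1)*(b + 1)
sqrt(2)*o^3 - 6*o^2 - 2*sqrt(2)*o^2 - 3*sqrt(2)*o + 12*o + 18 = (o - 3)*(o - 3*sqrt(2))*(sqrt(2)*o + sqrt(2))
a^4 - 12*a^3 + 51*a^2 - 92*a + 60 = (a - 5)*(a - 3)*(a - 2)^2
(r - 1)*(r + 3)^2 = r^3 + 5*r^2 + 3*r - 9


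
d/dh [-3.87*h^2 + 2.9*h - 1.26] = 2.9 - 7.74*h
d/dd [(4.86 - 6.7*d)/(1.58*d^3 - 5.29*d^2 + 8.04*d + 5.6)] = (21.172*d^3 - 58.4794*d^2 + 51.4188*d - 76.5944)/(2.4964*d^6 - 16.7164*d^5 + 53.3905*d^4 - 67.3672*d^3 + 5.39359999999999*d^2 + 90.048*d + 31.36)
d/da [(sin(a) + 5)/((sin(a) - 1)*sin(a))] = (-cos(a) - 10/tan(a) + 5*cos(a)/sin(a)^2)/(sin(a) - 1)^2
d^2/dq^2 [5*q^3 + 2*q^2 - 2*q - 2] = 30*q + 4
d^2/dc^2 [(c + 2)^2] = 2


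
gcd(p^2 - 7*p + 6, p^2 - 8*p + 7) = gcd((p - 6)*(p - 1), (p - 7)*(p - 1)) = p - 1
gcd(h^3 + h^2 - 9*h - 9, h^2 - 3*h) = h - 3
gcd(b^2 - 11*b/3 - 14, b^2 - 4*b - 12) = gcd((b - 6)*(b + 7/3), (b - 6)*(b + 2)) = b - 6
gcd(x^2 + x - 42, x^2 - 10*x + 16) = 1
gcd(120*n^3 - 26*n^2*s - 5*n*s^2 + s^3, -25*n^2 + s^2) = 5*n + s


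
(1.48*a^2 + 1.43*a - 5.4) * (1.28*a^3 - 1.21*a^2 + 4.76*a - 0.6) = 1.8944*a^5 + 0.0396000000000001*a^4 - 1.5975*a^3 + 12.4528*a^2 - 26.562*a + 3.24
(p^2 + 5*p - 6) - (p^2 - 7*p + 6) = 12*p - 12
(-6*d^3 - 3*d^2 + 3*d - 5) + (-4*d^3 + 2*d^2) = -10*d^3 - d^2 + 3*d - 5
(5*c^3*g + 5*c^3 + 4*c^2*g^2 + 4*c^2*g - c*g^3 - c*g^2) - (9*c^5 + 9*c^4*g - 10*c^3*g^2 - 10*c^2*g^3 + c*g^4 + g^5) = -9*c^5 - 9*c^4*g + 10*c^3*g^2 + 5*c^3*g + 5*c^3 + 10*c^2*g^3 + 4*c^2*g^2 + 4*c^2*g - c*g^4 - c*g^3 - c*g^2 - g^5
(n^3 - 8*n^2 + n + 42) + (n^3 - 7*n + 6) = 2*n^3 - 8*n^2 - 6*n + 48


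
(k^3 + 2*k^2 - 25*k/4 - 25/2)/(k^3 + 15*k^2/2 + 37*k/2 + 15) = (k - 5/2)/(k + 3)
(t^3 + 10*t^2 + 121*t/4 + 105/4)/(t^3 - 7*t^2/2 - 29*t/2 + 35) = (2*t^2 + 13*t + 15)/(2*(t^2 - 7*t + 10))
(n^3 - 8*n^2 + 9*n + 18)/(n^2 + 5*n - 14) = (n^3 - 8*n^2 + 9*n + 18)/(n^2 + 5*n - 14)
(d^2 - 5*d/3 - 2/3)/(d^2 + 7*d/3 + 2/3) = (d - 2)/(d + 2)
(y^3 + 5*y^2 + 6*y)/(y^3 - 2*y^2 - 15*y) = (y + 2)/(y - 5)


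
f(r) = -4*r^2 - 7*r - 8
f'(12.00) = -103.00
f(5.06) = -145.83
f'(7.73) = -68.84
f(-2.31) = -13.17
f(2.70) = -56.06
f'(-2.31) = 11.48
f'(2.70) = -28.60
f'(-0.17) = -5.64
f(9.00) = -395.00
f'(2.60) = -27.80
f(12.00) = -668.00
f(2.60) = -53.24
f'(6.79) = -61.32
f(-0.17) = -6.93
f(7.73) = -301.12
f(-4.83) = -67.51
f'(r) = -8*r - 7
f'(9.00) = -79.00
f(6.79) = -239.95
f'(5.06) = -47.48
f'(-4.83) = 31.64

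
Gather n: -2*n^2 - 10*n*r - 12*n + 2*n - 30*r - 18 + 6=-2*n^2 + n*(-10*r - 10) - 30*r - 12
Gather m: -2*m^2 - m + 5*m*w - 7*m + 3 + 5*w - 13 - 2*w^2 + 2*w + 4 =-2*m^2 + m*(5*w - 8) - 2*w^2 + 7*w - 6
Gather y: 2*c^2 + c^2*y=c^2*y + 2*c^2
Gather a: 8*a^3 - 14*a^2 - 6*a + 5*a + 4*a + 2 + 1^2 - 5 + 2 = 8*a^3 - 14*a^2 + 3*a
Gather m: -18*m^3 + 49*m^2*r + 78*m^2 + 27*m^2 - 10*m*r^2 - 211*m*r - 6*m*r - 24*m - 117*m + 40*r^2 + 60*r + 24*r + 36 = -18*m^3 + m^2*(49*r + 105) + m*(-10*r^2 - 217*r - 141) + 40*r^2 + 84*r + 36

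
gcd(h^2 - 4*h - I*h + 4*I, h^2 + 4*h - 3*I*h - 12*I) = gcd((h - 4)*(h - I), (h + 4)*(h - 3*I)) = 1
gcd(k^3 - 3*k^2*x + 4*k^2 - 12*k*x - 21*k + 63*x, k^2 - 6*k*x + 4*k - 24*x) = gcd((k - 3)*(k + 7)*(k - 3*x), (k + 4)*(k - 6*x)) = 1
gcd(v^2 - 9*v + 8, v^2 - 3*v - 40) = v - 8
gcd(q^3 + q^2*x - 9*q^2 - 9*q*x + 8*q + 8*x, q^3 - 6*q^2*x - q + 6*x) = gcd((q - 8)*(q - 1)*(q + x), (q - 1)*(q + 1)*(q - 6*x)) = q - 1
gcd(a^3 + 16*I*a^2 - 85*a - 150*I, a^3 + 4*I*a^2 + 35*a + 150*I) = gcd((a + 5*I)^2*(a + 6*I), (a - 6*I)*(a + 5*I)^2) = a^2 + 10*I*a - 25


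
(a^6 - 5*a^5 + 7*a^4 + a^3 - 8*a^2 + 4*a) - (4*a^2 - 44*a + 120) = a^6 - 5*a^5 + 7*a^4 + a^3 - 12*a^2 + 48*a - 120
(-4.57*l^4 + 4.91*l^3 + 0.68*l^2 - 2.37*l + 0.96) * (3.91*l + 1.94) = -17.8687*l^5 + 10.3323*l^4 + 12.1842*l^3 - 7.9475*l^2 - 0.8442*l + 1.8624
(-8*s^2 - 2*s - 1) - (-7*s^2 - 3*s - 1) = -s^2 + s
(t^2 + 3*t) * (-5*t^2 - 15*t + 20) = -5*t^4 - 30*t^3 - 25*t^2 + 60*t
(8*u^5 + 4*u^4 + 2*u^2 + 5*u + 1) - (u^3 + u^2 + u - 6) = 8*u^5 + 4*u^4 - u^3 + u^2 + 4*u + 7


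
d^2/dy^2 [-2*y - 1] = 0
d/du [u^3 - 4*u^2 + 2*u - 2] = 3*u^2 - 8*u + 2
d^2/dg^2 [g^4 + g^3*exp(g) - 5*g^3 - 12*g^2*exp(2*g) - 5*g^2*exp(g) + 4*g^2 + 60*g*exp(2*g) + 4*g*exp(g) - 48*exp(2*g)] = g^3*exp(g) - 48*g^2*exp(2*g) + g^2*exp(g) + 12*g^2 + 144*g*exp(2*g) - 10*g*exp(g) - 30*g + 24*exp(2*g) - 2*exp(g) + 8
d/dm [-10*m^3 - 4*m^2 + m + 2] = -30*m^2 - 8*m + 1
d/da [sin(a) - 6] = cos(a)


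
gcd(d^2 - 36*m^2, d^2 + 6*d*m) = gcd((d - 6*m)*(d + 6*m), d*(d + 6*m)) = d + 6*m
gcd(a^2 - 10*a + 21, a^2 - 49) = a - 7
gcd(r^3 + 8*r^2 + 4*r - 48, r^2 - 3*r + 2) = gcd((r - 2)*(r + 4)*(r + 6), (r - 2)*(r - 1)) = r - 2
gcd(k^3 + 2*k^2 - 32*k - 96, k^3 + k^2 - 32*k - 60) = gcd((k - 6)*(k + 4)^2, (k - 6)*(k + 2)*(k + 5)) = k - 6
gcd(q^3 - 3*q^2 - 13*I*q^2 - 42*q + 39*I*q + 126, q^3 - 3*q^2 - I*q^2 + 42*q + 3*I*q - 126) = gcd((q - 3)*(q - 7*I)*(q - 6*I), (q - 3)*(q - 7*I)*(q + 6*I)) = q^2 + q*(-3 - 7*I) + 21*I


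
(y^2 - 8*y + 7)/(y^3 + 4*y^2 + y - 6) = (y - 7)/(y^2 + 5*y + 6)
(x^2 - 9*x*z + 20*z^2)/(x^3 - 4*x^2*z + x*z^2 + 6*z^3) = (x^2 - 9*x*z + 20*z^2)/(x^3 - 4*x^2*z + x*z^2 + 6*z^3)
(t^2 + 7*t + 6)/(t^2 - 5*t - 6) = (t + 6)/(t - 6)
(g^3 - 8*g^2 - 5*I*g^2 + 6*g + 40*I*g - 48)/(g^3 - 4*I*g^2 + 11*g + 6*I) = (g - 8)/(g + I)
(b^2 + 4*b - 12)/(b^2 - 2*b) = (b + 6)/b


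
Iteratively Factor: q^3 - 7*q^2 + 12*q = (q)*(q^2 - 7*q + 12) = q*(q - 3)*(q - 4)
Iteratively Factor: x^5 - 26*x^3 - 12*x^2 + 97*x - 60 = (x - 1)*(x^4 + x^3 - 25*x^2 - 37*x + 60) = (x - 1)*(x + 3)*(x^3 - 2*x^2 - 19*x + 20) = (x - 1)^2*(x + 3)*(x^2 - x - 20) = (x - 1)^2*(x + 3)*(x + 4)*(x - 5)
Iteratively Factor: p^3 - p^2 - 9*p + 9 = (p - 3)*(p^2 + 2*p - 3) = (p - 3)*(p + 3)*(p - 1)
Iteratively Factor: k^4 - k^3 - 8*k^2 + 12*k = (k)*(k^3 - k^2 - 8*k + 12) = k*(k + 3)*(k^2 - 4*k + 4) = k*(k - 2)*(k + 3)*(k - 2)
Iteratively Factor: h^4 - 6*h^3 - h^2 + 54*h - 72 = (h - 2)*(h^3 - 4*h^2 - 9*h + 36) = (h - 4)*(h - 2)*(h^2 - 9) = (h - 4)*(h - 3)*(h - 2)*(h + 3)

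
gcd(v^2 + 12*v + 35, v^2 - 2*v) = 1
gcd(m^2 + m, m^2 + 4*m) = m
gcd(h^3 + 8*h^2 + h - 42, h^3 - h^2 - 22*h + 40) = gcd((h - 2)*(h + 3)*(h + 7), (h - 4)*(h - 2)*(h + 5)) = h - 2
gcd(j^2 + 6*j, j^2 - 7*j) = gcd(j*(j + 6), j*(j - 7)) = j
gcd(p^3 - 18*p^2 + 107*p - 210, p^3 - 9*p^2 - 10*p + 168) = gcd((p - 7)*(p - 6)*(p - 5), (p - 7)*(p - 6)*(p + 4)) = p^2 - 13*p + 42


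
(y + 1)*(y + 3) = y^2 + 4*y + 3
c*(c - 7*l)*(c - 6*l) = c^3 - 13*c^2*l + 42*c*l^2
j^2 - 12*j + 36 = (j - 6)^2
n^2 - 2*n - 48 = (n - 8)*(n + 6)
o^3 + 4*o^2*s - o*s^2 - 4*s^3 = (o - s)*(o + s)*(o + 4*s)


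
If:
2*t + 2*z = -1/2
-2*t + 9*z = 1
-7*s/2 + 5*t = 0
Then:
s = -65/154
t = -13/44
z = 1/22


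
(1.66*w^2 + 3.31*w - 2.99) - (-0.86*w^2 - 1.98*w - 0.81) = 2.52*w^2 + 5.29*w - 2.18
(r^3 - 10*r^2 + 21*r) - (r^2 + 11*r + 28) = r^3 - 11*r^2 + 10*r - 28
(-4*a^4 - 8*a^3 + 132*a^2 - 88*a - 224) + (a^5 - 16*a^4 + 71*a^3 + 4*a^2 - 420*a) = a^5 - 20*a^4 + 63*a^3 + 136*a^2 - 508*a - 224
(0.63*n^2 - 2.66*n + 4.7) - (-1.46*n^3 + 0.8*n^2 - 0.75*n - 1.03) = 1.46*n^3 - 0.17*n^2 - 1.91*n + 5.73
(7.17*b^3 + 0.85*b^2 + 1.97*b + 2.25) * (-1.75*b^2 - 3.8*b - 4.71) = -12.5475*b^5 - 28.7335*b^4 - 40.4482*b^3 - 15.427*b^2 - 17.8287*b - 10.5975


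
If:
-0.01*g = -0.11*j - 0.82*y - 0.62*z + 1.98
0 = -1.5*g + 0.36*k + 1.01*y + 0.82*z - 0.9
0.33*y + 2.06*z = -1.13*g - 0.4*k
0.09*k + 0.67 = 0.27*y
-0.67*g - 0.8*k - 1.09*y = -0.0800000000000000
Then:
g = 0.07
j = 4.48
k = -2.30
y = 1.72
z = 0.13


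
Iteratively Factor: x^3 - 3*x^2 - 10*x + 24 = (x - 2)*(x^2 - x - 12) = (x - 4)*(x - 2)*(x + 3)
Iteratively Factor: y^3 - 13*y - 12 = (y - 4)*(y^2 + 4*y + 3) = (y - 4)*(y + 3)*(y + 1)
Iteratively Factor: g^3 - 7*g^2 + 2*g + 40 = (g - 4)*(g^2 - 3*g - 10) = (g - 4)*(g + 2)*(g - 5)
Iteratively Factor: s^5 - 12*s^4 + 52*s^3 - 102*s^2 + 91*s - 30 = (s - 3)*(s^4 - 9*s^3 + 25*s^2 - 27*s + 10) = (s - 3)*(s - 2)*(s^3 - 7*s^2 + 11*s - 5) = (s - 5)*(s - 3)*(s - 2)*(s^2 - 2*s + 1) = (s - 5)*(s - 3)*(s - 2)*(s - 1)*(s - 1)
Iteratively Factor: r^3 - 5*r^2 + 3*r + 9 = (r + 1)*(r^2 - 6*r + 9) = (r - 3)*(r + 1)*(r - 3)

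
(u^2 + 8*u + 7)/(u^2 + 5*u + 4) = (u + 7)/(u + 4)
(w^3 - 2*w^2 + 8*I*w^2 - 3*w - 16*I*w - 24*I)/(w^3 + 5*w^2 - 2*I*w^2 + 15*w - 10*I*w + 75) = (w^3 + w^2*(-2 + 8*I) + w*(-3 - 16*I) - 24*I)/(w^3 + w^2*(5 - 2*I) + w*(15 - 10*I) + 75)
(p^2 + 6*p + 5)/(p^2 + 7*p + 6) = (p + 5)/(p + 6)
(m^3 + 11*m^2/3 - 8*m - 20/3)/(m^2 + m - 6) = (3*m^2 + 17*m + 10)/(3*(m + 3))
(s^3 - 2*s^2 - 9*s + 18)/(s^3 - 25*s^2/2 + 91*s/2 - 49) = 2*(s^2 - 9)/(2*s^2 - 21*s + 49)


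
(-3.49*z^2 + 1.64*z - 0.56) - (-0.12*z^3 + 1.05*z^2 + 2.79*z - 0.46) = 0.12*z^3 - 4.54*z^2 - 1.15*z - 0.1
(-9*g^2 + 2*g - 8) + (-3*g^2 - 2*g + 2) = -12*g^2 - 6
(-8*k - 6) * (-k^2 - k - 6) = 8*k^3 + 14*k^2 + 54*k + 36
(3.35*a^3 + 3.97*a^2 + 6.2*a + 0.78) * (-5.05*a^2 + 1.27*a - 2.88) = -16.9175*a^5 - 15.794*a^4 - 35.9161*a^3 - 7.4986*a^2 - 16.8654*a - 2.2464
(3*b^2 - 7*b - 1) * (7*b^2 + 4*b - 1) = 21*b^4 - 37*b^3 - 38*b^2 + 3*b + 1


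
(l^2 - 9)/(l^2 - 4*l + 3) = (l + 3)/(l - 1)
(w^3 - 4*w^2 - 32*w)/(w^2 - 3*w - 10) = w*(-w^2 + 4*w + 32)/(-w^2 + 3*w + 10)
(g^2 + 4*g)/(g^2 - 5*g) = (g + 4)/(g - 5)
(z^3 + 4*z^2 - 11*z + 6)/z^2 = z + 4 - 11/z + 6/z^2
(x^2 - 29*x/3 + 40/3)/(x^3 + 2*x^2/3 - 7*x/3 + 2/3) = (3*x^2 - 29*x + 40)/(3*x^3 + 2*x^2 - 7*x + 2)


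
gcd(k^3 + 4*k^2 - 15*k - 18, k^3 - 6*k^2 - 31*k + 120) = k - 3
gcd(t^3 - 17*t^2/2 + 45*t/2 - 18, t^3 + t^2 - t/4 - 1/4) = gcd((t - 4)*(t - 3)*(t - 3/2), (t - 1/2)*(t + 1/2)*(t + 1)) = 1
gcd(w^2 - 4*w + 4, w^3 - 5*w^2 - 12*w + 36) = w - 2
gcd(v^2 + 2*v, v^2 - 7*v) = v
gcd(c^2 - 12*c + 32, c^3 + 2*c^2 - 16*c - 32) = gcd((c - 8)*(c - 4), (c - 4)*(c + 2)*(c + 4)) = c - 4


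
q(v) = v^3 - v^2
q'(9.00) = 225.00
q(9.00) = 648.00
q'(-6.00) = 120.00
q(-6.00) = -252.00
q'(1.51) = 3.82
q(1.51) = 1.16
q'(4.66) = 55.83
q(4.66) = 79.48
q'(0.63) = -0.07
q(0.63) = -0.15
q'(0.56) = -0.18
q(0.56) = -0.14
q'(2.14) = 9.46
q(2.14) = 5.22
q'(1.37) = 2.89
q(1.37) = 0.69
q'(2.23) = 10.46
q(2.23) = 6.12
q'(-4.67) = 74.77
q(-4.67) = -123.66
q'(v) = 3*v^2 - 2*v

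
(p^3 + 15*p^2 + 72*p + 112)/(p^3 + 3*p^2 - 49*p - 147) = (p^2 + 8*p + 16)/(p^2 - 4*p - 21)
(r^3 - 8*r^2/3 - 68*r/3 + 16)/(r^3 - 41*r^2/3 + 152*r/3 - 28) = (r + 4)/(r - 7)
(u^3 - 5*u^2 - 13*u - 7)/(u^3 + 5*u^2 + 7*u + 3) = (u - 7)/(u + 3)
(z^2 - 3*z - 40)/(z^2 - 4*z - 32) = (z + 5)/(z + 4)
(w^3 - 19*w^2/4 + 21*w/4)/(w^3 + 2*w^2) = (4*w^2 - 19*w + 21)/(4*w*(w + 2))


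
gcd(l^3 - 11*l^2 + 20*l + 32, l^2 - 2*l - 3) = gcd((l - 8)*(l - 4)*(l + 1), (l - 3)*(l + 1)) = l + 1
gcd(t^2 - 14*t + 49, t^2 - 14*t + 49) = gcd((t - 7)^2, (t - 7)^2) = t^2 - 14*t + 49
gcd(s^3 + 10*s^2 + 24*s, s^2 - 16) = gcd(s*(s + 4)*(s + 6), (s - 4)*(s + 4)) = s + 4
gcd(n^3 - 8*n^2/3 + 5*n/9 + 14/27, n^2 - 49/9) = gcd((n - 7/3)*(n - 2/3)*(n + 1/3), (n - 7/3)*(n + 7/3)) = n - 7/3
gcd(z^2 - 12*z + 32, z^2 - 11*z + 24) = z - 8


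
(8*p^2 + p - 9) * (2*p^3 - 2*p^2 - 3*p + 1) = 16*p^5 - 14*p^4 - 44*p^3 + 23*p^2 + 28*p - 9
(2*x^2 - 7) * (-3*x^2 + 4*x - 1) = -6*x^4 + 8*x^3 + 19*x^2 - 28*x + 7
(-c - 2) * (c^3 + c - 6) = -c^4 - 2*c^3 - c^2 + 4*c + 12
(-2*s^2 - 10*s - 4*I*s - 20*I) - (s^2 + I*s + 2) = -3*s^2 - 10*s - 5*I*s - 2 - 20*I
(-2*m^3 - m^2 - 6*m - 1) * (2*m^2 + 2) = -4*m^5 - 2*m^4 - 16*m^3 - 4*m^2 - 12*m - 2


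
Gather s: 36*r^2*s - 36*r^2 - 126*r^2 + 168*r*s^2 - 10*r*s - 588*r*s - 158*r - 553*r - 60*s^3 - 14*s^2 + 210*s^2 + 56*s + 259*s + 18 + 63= -162*r^2 - 711*r - 60*s^3 + s^2*(168*r + 196) + s*(36*r^2 - 598*r + 315) + 81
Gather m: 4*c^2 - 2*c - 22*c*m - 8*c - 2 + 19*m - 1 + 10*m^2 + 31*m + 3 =4*c^2 - 10*c + 10*m^2 + m*(50 - 22*c)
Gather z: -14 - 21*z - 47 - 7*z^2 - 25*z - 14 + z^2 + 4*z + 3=-6*z^2 - 42*z - 72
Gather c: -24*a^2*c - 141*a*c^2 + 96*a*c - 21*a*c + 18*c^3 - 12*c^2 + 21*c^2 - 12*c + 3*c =18*c^3 + c^2*(9 - 141*a) + c*(-24*a^2 + 75*a - 9)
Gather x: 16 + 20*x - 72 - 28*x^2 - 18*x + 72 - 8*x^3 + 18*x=-8*x^3 - 28*x^2 + 20*x + 16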